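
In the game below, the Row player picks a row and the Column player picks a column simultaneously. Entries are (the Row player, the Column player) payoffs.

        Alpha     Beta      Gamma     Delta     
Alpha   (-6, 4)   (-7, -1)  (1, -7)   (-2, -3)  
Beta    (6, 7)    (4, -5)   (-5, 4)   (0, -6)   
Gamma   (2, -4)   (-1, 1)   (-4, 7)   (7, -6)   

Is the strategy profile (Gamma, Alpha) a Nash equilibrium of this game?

No

Holding the Column player at Alpha: the Row player gets 2 from Gamma but could get 6 by switching to Beta. The Row player has a profitable deviation.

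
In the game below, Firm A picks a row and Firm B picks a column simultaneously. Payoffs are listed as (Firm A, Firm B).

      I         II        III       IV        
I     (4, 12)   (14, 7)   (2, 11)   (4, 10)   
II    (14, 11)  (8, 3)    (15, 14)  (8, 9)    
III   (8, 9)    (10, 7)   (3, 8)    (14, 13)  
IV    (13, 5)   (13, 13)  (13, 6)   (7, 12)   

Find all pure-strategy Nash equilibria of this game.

(II, III) and (III, IV)

Find each player's best response to every opponent strategy; NE are the intersections.
Firm A's best responses — vs I: II (payoff 14); vs II: I (payoff 14); vs III: II (payoff 15); vs IV: III (payoff 14).
Firm B's best responses — vs I: I (payoff 12); vs II: III (payoff 14); vs III: IV (payoff 13); vs IV: II (payoff 13).
Mutual best responses occur at (II, III) and (III, IV); at each, neither player gains by switching.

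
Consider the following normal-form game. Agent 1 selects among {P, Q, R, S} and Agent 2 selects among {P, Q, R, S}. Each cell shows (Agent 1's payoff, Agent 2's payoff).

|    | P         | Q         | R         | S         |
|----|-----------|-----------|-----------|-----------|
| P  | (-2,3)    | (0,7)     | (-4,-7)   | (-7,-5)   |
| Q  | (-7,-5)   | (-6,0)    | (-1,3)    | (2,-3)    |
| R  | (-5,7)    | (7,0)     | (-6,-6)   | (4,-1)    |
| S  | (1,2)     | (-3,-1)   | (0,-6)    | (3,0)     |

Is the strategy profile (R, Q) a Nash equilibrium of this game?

Holding Agent 2 at Q: Agent 1 gets 7 from R, versus 0 from P, -6 from Q, -3 from S. No profitable deviation for Agent 1.
Holding Agent 1 at R: Agent 2 gets 0 from Q but could get 7 by switching to P. Agent 2 has a profitable deviation.

No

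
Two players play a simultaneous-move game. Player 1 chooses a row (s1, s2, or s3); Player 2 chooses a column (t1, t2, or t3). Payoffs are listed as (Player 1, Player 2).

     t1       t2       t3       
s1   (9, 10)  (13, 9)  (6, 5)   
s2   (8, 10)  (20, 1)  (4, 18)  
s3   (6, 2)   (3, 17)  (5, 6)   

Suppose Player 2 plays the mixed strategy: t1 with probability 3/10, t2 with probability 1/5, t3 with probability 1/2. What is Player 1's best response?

Compute Player 1's expected payoff from each pure strategy against the given mix.
s1: (3/10)·9 + (1/5)·13 + (1/2)·6 = 83/10
s2: (3/10)·8 + (1/5)·20 + (1/2)·4 = 42/5
s3: (3/10)·6 + (1/5)·3 + (1/2)·5 = 49/10
Highest expected payoff is 42/5, from s2.

s2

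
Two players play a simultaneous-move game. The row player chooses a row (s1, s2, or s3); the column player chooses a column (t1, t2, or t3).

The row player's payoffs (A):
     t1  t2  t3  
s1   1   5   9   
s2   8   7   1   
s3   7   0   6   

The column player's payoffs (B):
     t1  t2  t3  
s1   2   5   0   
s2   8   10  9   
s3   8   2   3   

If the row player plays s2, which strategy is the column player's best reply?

t2

With the row player fixed at s2, the column player's payoffs are: t1 → 8, t2 → 10, t3 → 9.
The maximum is 10, achieved by t2.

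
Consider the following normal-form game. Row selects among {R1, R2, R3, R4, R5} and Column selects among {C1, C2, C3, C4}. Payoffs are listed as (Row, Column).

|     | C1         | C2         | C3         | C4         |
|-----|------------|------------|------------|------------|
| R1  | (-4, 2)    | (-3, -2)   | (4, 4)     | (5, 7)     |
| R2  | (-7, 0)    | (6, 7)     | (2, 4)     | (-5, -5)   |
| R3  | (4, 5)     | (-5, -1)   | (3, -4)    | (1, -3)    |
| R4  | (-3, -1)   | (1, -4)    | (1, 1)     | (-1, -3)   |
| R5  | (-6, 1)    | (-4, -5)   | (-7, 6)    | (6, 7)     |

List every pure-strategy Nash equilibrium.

(R2, C2), (R3, C1), and (R5, C4)

Find each player's best response to every opponent strategy; NE are the intersections.
Row's best responses — vs C1: R3 (payoff 4); vs C2: R2 (payoff 6); vs C3: R1 (payoff 4); vs C4: R5 (payoff 6).
Column's best responses — vs R1: C4 (payoff 7); vs R2: C2 (payoff 7); vs R3: C1 (payoff 5); vs R4: C3 (payoff 1); vs R5: C4 (payoff 7).
Mutual best responses occur at (R2, C2), (R3, C1), and (R5, C4); at each, neither player gains by switching.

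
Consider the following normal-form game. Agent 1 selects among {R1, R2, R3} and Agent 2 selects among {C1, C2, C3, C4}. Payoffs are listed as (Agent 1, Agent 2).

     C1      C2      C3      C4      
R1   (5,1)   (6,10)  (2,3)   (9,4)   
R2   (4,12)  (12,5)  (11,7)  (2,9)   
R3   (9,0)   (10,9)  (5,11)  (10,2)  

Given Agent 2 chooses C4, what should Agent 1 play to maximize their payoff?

R3

With Agent 2 fixed at C4, Agent 1's payoffs are: R1 → 9, R2 → 2, R3 → 10.
The maximum is 10, achieved by R3.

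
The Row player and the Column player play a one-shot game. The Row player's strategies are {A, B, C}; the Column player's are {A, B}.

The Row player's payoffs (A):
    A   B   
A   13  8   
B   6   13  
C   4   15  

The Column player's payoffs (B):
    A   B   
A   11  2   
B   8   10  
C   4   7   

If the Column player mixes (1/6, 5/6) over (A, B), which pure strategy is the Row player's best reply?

C

The Row player's best reply maximizes expected payoff against the mix.
A: (1/6)·13 + (5/6)·8 = 53/6
B: (1/6)·6 + (5/6)·13 = 71/6
C: (1/6)·4 + (5/6)·15 = 79/6
Highest expected payoff is 79/6, from C.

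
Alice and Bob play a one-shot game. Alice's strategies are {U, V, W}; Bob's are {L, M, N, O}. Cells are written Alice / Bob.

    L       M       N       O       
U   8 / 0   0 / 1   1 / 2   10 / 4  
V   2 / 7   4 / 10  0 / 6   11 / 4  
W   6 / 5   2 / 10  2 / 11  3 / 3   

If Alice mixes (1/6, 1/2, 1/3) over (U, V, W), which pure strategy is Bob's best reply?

M

Bob's best reply maximizes expected payoff against the mix.
L: (1/6)·0 + (1/2)·7 + (1/3)·5 = 31/6
M: (1/6)·1 + (1/2)·10 + (1/3)·10 = 17/2
N: (1/6)·2 + (1/2)·6 + (1/3)·11 = 7
O: (1/6)·4 + (1/2)·4 + (1/3)·3 = 11/3
Highest expected payoff is 17/2, from M.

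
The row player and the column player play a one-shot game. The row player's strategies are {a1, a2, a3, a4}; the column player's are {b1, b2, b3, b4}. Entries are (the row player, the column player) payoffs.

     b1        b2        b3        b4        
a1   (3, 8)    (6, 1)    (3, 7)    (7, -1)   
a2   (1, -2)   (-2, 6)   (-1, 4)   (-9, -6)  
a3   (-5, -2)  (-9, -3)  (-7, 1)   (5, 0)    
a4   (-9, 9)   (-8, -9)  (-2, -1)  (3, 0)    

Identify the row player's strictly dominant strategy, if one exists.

a1

A strategy is strictly dominant if it gives the row player a strictly higher payoff than every other strategy, against every choice by the opponent.
a1 strictly dominates: vs b1: 3 > each of {1, -5, -9}; vs b2: 6 > each of {-2, -9, -8}; vs b3: 3 > each of {-1, -7, -2}; vs b4: 7 > each of {-9, 5, 3}.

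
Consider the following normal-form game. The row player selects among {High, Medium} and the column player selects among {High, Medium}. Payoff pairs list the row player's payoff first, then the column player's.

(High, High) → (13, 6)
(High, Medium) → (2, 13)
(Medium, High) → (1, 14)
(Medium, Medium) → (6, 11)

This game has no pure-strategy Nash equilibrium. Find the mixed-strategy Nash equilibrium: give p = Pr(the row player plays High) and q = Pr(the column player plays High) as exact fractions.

Each player's mixing probability is pinned down by making the *other* player indifferent.
The column player indifferent between High and Medium: p·6 + (1−p)·14 = p·13 + (1−p)·11 ⟹ 14 + (-8)p = 11 + 2p ⟹ p = 3/10.
The row player indifferent between High and Medium: q·13 + (1−q)·2 = q·1 + (1−q)·6 ⟹ 2 + 11q = 6 + (-5)q ⟹ q = 1/4.

p = 3/10, q = 1/4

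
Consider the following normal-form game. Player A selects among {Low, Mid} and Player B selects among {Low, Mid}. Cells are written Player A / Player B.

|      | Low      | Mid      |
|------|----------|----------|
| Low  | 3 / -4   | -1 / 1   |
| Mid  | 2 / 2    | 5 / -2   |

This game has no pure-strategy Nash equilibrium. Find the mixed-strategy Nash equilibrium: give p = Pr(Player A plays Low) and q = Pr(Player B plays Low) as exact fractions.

p = 4/9, q = 6/7

Each player's mixing probability is pinned down by making the *other* player indifferent.
Player B indifferent between Low and Mid: p·(-4) + (1−p)·2 = p·1 + (1−p)·(-2) ⟹ 2 + (-6)p = (-2) + 3p ⟹ p = 4/9.
Player A indifferent between Low and Mid: q·3 + (1−q)·(-1) = q·2 + (1−q)·5 ⟹ (-1) + 4q = 5 + (-3)q ⟹ q = 6/7.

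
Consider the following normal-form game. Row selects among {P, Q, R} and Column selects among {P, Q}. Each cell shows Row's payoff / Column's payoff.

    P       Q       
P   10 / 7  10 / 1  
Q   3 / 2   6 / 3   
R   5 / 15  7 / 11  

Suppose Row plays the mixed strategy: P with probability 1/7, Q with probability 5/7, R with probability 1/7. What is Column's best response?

Column's best reply maximizes expected payoff against the mix.
P: (1/7)·7 + (5/7)·2 + (1/7)·15 = 32/7
Q: (1/7)·1 + (5/7)·3 + (1/7)·11 = 27/7
Highest expected payoff is 32/7, from P.

P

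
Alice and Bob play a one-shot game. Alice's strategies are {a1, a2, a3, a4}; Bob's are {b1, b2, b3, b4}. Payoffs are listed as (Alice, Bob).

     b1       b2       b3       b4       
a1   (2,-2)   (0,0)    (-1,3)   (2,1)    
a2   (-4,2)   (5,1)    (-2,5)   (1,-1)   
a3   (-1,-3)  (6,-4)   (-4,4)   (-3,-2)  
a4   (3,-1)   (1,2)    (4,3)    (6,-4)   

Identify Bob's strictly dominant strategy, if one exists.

b3

Check whether one of Bob's strategies beats all alternatives regardless of what the opponent does.
b3 strictly dominates: vs a1: 3 > each of {-2, 0, 1}; vs a2: 5 > each of {2, 1, -1}; vs a3: 4 > each of {-3, -4, -2}; vs a4: 3 > each of {-1, 2, -4}.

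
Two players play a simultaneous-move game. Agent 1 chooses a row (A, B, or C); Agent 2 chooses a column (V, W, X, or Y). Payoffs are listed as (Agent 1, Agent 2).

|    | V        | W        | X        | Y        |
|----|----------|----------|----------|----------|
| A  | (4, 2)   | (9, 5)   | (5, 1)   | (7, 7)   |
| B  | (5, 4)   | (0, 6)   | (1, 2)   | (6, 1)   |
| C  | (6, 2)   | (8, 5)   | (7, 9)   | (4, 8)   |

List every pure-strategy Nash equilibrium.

A profile is a Nash equilibrium when each player is best-responding to the other.
Agent 1's best responses — vs V: C (payoff 6); vs W: A (payoff 9); vs X: C (payoff 7); vs Y: A (payoff 7).
Agent 2's best responses — vs A: Y (payoff 7); vs B: W (payoff 6); vs C: X (payoff 9).
Mutual best responses occur at (A, Y) and (C, X); at each, neither player gains by switching.

(A, Y) and (C, X)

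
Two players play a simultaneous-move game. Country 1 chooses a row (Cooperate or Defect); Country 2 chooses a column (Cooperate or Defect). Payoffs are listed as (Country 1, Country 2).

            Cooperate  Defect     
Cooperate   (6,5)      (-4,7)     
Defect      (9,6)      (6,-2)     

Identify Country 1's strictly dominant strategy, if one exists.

A strategy is strictly dominant if it gives Country 1 a strictly higher payoff than every other strategy, against every choice by the opponent.
Defect strictly dominates: vs Cooperate: 9 > 6; vs Defect: 6 > -4.

Defect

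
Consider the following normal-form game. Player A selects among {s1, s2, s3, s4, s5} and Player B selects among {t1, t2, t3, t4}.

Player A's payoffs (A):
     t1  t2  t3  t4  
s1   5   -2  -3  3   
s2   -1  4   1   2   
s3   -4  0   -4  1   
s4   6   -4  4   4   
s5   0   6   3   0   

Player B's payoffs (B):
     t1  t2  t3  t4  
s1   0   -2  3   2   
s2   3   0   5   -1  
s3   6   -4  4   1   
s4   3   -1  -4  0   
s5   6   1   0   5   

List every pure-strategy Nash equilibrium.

Find each player's best response to every opponent strategy; NE are the intersections.
Player A's best responses — vs t1: s4 (payoff 6); vs t2: s5 (payoff 6); vs t3: s4 (payoff 4); vs t4: s4 (payoff 4).
Player B's best responses — vs s1: t3 (payoff 3); vs s2: t3 (payoff 5); vs s3: t1 (payoff 6); vs s4: t1 (payoff 3); vs s5: t1 (payoff 6).
The only mutual best response is (s4, t1); neither player gains by switching there.

(s4, t1)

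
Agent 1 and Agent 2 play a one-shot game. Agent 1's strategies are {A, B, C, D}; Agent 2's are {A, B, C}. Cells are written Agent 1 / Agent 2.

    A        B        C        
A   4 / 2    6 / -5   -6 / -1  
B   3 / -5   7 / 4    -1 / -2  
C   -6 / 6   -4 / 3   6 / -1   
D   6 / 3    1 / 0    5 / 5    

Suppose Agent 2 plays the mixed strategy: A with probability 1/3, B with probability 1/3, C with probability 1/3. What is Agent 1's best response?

D

Compute Agent 1's expected payoff from each pure strategy against the given mix.
A: (1/3)·4 + (1/3)·6 + (1/3)·(-6) = 4/3
B: (1/3)·3 + (1/3)·7 + (1/3)·(-1) = 3
C: (1/3)·(-6) + (1/3)·(-4) + (1/3)·6 = -4/3
D: (1/3)·6 + (1/3)·1 + (1/3)·5 = 4
Highest expected payoff is 4, from D.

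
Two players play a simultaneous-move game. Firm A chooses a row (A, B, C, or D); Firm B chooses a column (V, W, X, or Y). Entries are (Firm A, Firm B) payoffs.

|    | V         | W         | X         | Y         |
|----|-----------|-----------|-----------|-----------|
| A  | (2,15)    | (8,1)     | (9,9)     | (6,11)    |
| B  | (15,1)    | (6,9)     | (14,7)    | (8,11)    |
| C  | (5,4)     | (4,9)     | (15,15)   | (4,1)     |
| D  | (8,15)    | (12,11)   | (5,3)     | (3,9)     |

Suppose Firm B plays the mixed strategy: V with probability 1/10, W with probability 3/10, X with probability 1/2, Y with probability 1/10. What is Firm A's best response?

Compute Firm A's expected payoff from each pure strategy against the given mix.
A: (1/10)·2 + (3/10)·8 + (1/2)·9 + (1/10)·6 = 77/10
B: (1/10)·15 + (3/10)·6 + (1/2)·14 + (1/10)·8 = 111/10
C: (1/10)·5 + (3/10)·4 + (1/2)·15 + (1/10)·4 = 48/5
D: (1/10)·8 + (3/10)·12 + (1/2)·5 + (1/10)·3 = 36/5
Highest expected payoff is 111/10, from B.

B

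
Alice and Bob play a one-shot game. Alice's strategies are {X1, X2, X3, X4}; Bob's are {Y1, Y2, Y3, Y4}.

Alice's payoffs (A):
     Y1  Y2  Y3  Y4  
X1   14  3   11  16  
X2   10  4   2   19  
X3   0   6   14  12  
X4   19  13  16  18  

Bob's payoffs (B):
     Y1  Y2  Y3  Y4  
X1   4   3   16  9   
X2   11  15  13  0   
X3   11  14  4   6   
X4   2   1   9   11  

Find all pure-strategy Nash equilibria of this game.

Check mutual best responses: a cell is a NE iff neither player can gain by unilaterally deviating.
Alice's best responses — vs Y1: X4 (payoff 19); vs Y2: X4 (payoff 13); vs Y3: X4 (payoff 16); vs Y4: X2 (payoff 19).
Bob's best responses — vs X1: Y3 (payoff 16); vs X2: Y2 (payoff 15); vs X3: Y2 (payoff 14); vs X4: Y4 (payoff 11).
No cell has both players best-responding. For instance, Alice's best reply to Y1 is X4, but against X4 Bob prefers Y4 over Y1.

No pure-strategy Nash equilibrium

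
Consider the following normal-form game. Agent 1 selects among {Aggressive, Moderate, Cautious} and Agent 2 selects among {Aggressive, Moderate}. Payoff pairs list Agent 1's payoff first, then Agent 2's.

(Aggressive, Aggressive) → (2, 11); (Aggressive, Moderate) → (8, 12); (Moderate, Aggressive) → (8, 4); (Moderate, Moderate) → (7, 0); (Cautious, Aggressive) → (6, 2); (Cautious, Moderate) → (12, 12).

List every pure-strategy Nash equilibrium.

(Moderate, Aggressive) and (Cautious, Moderate)

Check mutual best responses: a cell is a NE iff neither player can gain by unilaterally deviating.
Agent 1's best responses — vs Aggressive: Moderate (payoff 8); vs Moderate: Cautious (payoff 12).
Agent 2's best responses — vs Aggressive: Moderate (payoff 12); vs Moderate: Aggressive (payoff 4); vs Cautious: Moderate (payoff 12).
Mutual best responses occur at (Moderate, Aggressive) and (Cautious, Moderate); at each, neither player gains by switching.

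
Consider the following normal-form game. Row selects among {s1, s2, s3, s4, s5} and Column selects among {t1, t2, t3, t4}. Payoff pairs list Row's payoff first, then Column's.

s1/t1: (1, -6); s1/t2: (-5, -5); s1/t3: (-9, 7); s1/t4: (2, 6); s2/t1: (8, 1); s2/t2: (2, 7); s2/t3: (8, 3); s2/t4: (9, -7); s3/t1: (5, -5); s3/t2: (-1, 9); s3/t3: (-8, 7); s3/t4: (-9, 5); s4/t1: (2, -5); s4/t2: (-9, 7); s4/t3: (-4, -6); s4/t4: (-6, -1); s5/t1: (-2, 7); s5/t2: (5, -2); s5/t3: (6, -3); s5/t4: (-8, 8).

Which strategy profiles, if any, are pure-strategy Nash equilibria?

No pure-strategy Nash equilibrium

A profile is a Nash equilibrium when each player is best-responding to the other.
Row's best responses — vs t1: s2 (payoff 8); vs t2: s5 (payoff 5); vs t3: s2 (payoff 8); vs t4: s2 (payoff 9).
Column's best responses — vs s1: t3 (payoff 7); vs s2: t2 (payoff 7); vs s3: t2 (payoff 9); vs s4: t2 (payoff 7); vs s5: t4 (payoff 8).
No cell has both players best-responding. For instance, Row's best reply to t4 is s2, but against s2 Column prefers t2 over t4.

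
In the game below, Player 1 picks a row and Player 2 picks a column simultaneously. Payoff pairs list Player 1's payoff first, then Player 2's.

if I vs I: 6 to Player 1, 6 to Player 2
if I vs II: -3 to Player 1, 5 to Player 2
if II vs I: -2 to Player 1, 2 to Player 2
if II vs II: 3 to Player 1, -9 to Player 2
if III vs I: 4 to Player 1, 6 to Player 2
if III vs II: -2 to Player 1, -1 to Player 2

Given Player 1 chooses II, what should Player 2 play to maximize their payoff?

With Player 1 fixed at II, Player 2's payoffs are: I → 2, II → -9.
The maximum is 2, achieved by I.

I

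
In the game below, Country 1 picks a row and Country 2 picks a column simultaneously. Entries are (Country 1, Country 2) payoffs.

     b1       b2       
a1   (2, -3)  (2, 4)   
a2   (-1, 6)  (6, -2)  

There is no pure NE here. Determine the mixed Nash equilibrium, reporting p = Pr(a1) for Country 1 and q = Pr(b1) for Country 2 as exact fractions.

p = 8/15, q = 4/7

Each player's mixing probability is pinned down by making the *other* player indifferent.
Country 2 indifferent between b1 and b2: p·(-3) + (1−p)·6 = p·4 + (1−p)·(-2) ⟹ 6 + (-9)p = (-2) + 6p ⟹ p = 8/15.
Country 1 indifferent between a1 and a2: q·2 + (1−q)·2 = q·(-1) + (1−q)·6 ⟹ 2 + 0q = 6 + (-7)q ⟹ q = 4/7.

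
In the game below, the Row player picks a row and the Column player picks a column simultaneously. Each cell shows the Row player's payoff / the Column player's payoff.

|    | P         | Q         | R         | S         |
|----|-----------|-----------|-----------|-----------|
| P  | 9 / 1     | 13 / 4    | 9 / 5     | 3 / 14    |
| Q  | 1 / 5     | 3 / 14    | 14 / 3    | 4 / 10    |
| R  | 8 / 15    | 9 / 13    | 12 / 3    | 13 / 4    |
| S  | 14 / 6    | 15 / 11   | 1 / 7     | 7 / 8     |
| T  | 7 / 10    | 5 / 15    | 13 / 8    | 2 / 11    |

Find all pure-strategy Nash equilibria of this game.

A profile is a Nash equilibrium when each player is best-responding to the other.
The Row player's best responses — vs P: S (payoff 14); vs Q: S (payoff 15); vs R: Q (payoff 14); vs S: R (payoff 13).
The Column player's best responses — vs P: S (payoff 14); vs Q: Q (payoff 14); vs R: P (payoff 15); vs S: Q (payoff 11); vs T: Q (payoff 15).
The only mutual best response is (S, Q); neither player gains by switching there.

(S, Q)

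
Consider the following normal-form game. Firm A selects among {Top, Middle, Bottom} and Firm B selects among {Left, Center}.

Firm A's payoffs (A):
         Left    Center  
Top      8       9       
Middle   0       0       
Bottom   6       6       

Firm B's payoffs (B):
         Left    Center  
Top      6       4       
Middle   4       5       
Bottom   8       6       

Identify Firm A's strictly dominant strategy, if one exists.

Top

Check whether one of Firm A's strategies beats all alternatives regardless of what the opponent does.
Top strictly dominates: vs Left: 8 > each of {0, 6}; vs Center: 9 > each of {0, 6}.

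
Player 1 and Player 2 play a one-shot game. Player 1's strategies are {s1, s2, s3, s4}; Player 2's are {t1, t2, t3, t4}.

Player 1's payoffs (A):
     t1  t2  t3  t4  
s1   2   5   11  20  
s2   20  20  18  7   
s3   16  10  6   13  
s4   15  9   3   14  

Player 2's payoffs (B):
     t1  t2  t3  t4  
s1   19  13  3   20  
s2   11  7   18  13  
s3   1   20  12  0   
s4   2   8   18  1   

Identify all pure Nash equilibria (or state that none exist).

Find each player's best response to every opponent strategy; NE are the intersections.
Player 1's best responses — vs t1: s2 (payoff 20); vs t2: s2 (payoff 20); vs t3: s2 (payoff 18); vs t4: s1 (payoff 20).
Player 2's best responses — vs s1: t4 (payoff 20); vs s2: t3 (payoff 18); vs s3: t2 (payoff 20); vs s4: t3 (payoff 18).
Mutual best responses occur at (s1, t4) and (s2, t3); at each, neither player gains by switching.

(s1, t4) and (s2, t3)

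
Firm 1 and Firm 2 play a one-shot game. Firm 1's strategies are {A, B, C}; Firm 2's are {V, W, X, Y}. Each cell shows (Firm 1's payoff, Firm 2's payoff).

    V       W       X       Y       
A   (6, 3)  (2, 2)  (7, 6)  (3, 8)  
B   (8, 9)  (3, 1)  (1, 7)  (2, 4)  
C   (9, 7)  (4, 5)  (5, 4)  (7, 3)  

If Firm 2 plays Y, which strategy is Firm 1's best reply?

C

With Firm 2 fixed at Y, Firm 1's payoffs are: A → 3, B → 2, C → 7.
The maximum is 7, achieved by C.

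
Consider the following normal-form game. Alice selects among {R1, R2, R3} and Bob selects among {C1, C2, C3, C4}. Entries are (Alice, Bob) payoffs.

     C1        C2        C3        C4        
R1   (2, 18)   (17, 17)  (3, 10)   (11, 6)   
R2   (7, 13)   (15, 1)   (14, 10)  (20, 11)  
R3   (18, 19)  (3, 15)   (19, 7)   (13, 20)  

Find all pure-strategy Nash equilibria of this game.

There is no pure-strategy Nash equilibrium

Check mutual best responses: a cell is a NE iff neither player can gain by unilaterally deviating.
Alice's best responses — vs C1: R3 (payoff 18); vs C2: R1 (payoff 17); vs C3: R3 (payoff 19); vs C4: R2 (payoff 20).
Bob's best responses — vs R1: C1 (payoff 18); vs R2: C1 (payoff 13); vs R3: C4 (payoff 20).
No cell has both players best-responding. For instance, Alice's best reply to C4 is R2, but against R2 Bob prefers C1 over C4.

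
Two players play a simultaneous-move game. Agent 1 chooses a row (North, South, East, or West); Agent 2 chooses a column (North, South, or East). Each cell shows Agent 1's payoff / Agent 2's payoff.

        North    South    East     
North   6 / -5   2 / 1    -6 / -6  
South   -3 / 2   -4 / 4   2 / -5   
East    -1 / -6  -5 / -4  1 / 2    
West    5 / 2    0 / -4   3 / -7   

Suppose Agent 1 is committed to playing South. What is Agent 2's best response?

South

With Agent 1 fixed at South, Agent 2's payoffs are: North → 2, South → 4, East → -5.
The maximum is 4, achieved by South.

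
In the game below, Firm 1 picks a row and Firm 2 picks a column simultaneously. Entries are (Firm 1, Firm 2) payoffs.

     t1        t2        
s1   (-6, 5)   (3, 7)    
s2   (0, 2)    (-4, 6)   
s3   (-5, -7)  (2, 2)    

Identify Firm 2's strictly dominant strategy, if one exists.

t2

Check whether one of Firm 2's strategies beats all alternatives regardless of what the opponent does.
t2 strictly dominates: vs s1: 7 > 5; vs s2: 6 > 2; vs s3: 2 > -7.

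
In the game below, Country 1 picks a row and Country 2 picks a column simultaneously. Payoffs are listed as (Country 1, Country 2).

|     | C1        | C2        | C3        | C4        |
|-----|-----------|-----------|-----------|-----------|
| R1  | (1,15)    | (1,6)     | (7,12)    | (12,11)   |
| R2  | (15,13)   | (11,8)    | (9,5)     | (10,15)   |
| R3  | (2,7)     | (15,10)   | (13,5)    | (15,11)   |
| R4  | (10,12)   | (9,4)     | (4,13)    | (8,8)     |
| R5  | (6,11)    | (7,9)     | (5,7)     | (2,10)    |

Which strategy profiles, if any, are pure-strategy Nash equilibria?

Check mutual best responses: a cell is a NE iff neither player can gain by unilaterally deviating.
Country 1's best responses — vs C1: R2 (payoff 15); vs C2: R3 (payoff 15); vs C3: R3 (payoff 13); vs C4: R3 (payoff 15).
Country 2's best responses — vs R1: C1 (payoff 15); vs R2: C4 (payoff 15); vs R3: C4 (payoff 11); vs R4: C3 (payoff 13); vs R5: C1 (payoff 11).
The only mutual best response is (R3, C4); neither player gains by switching there.

(R3, C4)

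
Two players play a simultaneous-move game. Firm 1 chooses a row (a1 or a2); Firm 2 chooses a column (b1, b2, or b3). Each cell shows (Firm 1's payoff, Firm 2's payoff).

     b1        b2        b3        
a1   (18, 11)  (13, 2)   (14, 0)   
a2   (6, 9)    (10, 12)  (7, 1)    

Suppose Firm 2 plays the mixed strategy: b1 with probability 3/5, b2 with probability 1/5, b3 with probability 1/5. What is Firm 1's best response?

Firm 1's best reply maximizes expected payoff against the mix.
a1: (3/5)·18 + (1/5)·13 + (1/5)·14 = 81/5
a2: (3/5)·6 + (1/5)·10 + (1/5)·7 = 7
Highest expected payoff is 81/5, from a1.

a1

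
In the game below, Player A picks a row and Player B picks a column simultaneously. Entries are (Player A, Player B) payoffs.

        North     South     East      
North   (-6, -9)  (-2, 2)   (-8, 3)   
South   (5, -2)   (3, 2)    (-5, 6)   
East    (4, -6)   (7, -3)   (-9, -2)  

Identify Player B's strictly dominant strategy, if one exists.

East

Check whether one of Player B's strategies beats all alternatives regardless of what the opponent does.
East strictly dominates: vs North: 3 > each of {-9, 2}; vs South: 6 > each of {-2, 2}; vs East: -2 > each of {-6, -3}.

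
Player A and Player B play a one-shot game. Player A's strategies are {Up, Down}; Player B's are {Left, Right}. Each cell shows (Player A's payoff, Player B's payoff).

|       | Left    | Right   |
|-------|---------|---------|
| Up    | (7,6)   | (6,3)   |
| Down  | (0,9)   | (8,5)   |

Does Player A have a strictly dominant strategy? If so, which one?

No strictly dominant strategy

A strategy is strictly dominant if it gives Player A a strictly higher payoff than every other strategy, against every choice by the opponent.
Up is not dominant: against Right, Down gives 8 > 6.
Down is not dominant: against Left, Up gives 7 > 0.
No single strategy is best against every opponent action.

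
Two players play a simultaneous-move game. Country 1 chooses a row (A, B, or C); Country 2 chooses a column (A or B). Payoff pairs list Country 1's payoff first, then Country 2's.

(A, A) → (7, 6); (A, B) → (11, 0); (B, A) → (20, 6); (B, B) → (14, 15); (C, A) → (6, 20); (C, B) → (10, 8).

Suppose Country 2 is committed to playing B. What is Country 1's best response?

B

With Country 2 fixed at B, Country 1's payoffs are: A → 11, B → 14, C → 10.
The maximum is 14, achieved by B.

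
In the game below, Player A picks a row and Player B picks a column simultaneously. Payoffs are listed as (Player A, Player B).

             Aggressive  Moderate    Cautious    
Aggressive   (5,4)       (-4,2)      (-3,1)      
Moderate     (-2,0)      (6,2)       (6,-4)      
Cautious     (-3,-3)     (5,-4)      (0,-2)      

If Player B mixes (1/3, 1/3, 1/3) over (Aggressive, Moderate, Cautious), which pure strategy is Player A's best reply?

Compute Player A's expected payoff from each pure strategy against the given mix.
Aggressive: (1/3)·5 + (1/3)·(-4) + (1/3)·(-3) = -2/3
Moderate: (1/3)·(-2) + (1/3)·6 + (1/3)·6 = 10/3
Cautious: (1/3)·(-3) + (1/3)·5 + (1/3)·0 = 2/3
Highest expected payoff is 10/3, from Moderate.

Moderate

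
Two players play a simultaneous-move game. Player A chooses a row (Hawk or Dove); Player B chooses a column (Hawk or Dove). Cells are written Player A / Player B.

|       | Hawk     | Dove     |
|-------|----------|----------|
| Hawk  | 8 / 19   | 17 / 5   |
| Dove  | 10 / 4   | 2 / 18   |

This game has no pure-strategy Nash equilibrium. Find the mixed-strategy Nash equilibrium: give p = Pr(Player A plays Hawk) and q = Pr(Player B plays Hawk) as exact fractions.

In a mixed NE each player is indifferent between their pure strategies, so the opponent's mix sets the indifference.
Player B indifferent between Hawk and Dove: p·19 + (1−p)·4 = p·5 + (1−p)·18 ⟹ 4 + 15p = 18 + (-13)p ⟹ p = 1/2.
Player A indifferent between Hawk and Dove: q·8 + (1−q)·17 = q·10 + (1−q)·2 ⟹ 17 + (-9)q = 2 + 8q ⟹ q = 15/17.

p = 1/2, q = 15/17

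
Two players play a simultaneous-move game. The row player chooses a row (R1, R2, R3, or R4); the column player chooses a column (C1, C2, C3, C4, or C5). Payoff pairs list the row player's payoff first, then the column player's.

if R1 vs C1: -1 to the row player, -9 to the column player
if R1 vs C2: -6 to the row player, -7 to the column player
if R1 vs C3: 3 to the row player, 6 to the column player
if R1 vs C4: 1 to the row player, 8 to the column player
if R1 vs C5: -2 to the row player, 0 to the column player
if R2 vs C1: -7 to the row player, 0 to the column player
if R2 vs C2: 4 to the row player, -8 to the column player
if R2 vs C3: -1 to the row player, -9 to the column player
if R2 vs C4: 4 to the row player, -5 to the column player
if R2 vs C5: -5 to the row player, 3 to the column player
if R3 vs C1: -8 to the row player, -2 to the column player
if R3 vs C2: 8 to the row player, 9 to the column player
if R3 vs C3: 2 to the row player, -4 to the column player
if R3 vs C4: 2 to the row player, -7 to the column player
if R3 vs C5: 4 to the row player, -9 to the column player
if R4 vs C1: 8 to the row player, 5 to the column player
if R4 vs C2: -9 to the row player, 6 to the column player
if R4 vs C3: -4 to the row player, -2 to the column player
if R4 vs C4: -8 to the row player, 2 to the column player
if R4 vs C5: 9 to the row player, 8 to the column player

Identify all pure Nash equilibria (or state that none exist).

(R3, C2) and (R4, C5)

Check mutual best responses: a cell is a NE iff neither player can gain by unilaterally deviating.
The row player's best responses — vs C1: R4 (payoff 8); vs C2: R3 (payoff 8); vs C3: R1 (payoff 3); vs C4: R2 (payoff 4); vs C5: R4 (payoff 9).
The column player's best responses — vs R1: C4 (payoff 8); vs R2: C5 (payoff 3); vs R3: C2 (payoff 9); vs R4: C5 (payoff 8).
Mutual best responses occur at (R3, C2) and (R4, C5); at each, neither player gains by switching.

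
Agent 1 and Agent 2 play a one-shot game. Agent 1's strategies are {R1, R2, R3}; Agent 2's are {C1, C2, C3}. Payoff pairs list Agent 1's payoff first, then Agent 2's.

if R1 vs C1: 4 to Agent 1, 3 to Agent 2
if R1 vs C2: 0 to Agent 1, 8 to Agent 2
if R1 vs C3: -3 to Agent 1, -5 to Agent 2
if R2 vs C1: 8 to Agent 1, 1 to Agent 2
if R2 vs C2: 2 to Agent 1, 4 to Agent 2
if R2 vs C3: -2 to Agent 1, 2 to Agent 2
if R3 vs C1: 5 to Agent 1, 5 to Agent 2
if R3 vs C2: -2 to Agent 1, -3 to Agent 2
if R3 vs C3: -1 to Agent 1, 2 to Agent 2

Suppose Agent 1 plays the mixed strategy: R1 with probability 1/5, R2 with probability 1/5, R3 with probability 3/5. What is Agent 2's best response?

Compute Agent 2's expected payoff from each pure strategy against the given mix.
C1: (1/5)·3 + (1/5)·1 + (3/5)·5 = 19/5
C2: (1/5)·8 + (1/5)·4 + (3/5)·(-3) = 3/5
C3: (1/5)·(-5) + (1/5)·2 + (3/5)·2 = 3/5
Highest expected payoff is 19/5, from C1.

C1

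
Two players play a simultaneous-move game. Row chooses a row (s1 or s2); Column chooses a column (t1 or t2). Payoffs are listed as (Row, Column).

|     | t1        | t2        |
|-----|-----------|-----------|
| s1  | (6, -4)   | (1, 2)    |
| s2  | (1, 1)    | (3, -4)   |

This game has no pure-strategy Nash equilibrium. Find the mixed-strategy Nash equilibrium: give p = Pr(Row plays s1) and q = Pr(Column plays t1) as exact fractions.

p = 5/11, q = 2/7

Each player's mixing probability is pinned down by making the *other* player indifferent.
Column indifferent between t1 and t2: p·(-4) + (1−p)·1 = p·2 + (1−p)·(-4) ⟹ 1 + (-5)p = (-4) + 6p ⟹ p = 5/11.
Row indifferent between s1 and s2: q·6 + (1−q)·1 = q·1 + (1−q)·3 ⟹ 1 + 5q = 3 + (-2)q ⟹ q = 2/7.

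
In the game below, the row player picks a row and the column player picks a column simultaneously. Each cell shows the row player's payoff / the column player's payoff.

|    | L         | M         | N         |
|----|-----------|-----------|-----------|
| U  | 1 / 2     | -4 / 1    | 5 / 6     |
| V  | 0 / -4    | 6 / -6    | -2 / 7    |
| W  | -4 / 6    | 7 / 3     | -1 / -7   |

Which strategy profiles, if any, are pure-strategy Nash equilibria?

(U, N)

Check mutual best responses: a cell is a NE iff neither player can gain by unilaterally deviating.
The row player's best responses — vs L: U (payoff 1); vs M: W (payoff 7); vs N: U (payoff 5).
The column player's best responses — vs U: N (payoff 6); vs V: N (payoff 7); vs W: L (payoff 6).
The only mutual best response is (U, N); neither player gains by switching there.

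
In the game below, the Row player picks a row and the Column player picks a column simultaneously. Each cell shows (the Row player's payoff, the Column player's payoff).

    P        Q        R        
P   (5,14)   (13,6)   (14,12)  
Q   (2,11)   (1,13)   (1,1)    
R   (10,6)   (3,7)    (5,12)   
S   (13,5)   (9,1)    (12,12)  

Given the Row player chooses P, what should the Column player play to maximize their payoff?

P

With the Row player fixed at P, the Column player's payoffs are: P → 14, Q → 6, R → 12.
The maximum is 14, achieved by P.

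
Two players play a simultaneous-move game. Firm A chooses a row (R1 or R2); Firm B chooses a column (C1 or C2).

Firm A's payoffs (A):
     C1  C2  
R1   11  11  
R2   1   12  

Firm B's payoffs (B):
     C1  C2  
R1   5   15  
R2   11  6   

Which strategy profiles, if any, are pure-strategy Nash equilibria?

Check mutual best responses: a cell is a NE iff neither player can gain by unilaterally deviating.
Firm A's best responses — vs C1: R1 (payoff 11); vs C2: R2 (payoff 12).
Firm B's best responses — vs R1: C2 (payoff 15); vs R2: C1 (payoff 11).
No cell has both players best-responding. For instance, Firm A's best reply to C2 is R2, but against R2 Firm B prefers C1 over C2.

None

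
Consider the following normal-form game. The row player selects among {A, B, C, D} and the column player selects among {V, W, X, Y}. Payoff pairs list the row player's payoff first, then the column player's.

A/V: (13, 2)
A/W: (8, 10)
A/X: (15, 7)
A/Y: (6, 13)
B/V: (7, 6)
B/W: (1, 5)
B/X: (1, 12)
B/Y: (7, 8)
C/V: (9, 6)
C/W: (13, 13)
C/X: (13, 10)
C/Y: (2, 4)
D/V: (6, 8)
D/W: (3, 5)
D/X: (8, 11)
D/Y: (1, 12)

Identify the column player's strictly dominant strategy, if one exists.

No strictly dominant strategy

Check whether one of the column player's strategies beats all alternatives regardless of what the opponent does.
V is not dominant: against A, W gives 10 > 2.
W is not dominant: against A, Y gives 13 > 10.
X is not dominant: against A, W gives 10 > 7.
Y is not dominant: against B, X gives 12 > 8.
No single strategy is best against every opponent action.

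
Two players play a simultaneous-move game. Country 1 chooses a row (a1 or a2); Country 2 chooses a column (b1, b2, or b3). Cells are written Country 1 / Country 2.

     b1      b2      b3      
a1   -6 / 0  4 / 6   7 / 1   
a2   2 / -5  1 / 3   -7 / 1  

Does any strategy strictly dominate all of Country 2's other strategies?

b2

A strategy is strictly dominant if it gives Country 2 a strictly higher payoff than every other strategy, against every choice by the opponent.
b2 strictly dominates: vs a1: 6 > each of {0, 1}; vs a2: 3 > each of {-5, 1}.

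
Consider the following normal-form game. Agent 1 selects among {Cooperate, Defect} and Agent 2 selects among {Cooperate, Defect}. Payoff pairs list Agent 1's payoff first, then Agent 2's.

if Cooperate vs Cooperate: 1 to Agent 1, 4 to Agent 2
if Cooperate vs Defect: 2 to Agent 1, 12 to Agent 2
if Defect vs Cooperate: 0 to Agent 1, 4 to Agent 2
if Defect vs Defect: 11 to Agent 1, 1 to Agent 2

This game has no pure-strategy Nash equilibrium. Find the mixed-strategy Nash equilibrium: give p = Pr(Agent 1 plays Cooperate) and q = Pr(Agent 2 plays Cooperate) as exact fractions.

p = 3/11, q = 9/10

In a mixed NE each player is indifferent between their pure strategies, so the opponent's mix sets the indifference.
Agent 2 indifferent between Cooperate and Defect: p·4 + (1−p)·4 = p·12 + (1−p)·1 ⟹ 4 + 0p = 1 + 11p ⟹ p = 3/11.
Agent 1 indifferent between Cooperate and Defect: q·1 + (1−q)·2 = q·0 + (1−q)·11 ⟹ 2 + (-1)q = 11 + (-11)q ⟹ q = 9/10.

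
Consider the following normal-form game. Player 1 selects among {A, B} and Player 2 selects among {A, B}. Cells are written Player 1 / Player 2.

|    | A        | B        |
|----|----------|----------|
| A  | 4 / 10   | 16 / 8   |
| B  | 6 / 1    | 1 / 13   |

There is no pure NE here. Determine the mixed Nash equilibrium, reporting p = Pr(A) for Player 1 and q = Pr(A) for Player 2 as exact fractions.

In a mixed NE each player is indifferent between their pure strategies, so the opponent's mix sets the indifference.
Player 2 indifferent between A and B: p·10 + (1−p)·1 = p·8 + (1−p)·13 ⟹ 1 + 9p = 13 + (-5)p ⟹ p = 6/7.
Player 1 indifferent between A and B: q·4 + (1−q)·16 = q·6 + (1−q)·1 ⟹ 16 + (-12)q = 1 + 5q ⟹ q = 15/17.

p = 6/7, q = 15/17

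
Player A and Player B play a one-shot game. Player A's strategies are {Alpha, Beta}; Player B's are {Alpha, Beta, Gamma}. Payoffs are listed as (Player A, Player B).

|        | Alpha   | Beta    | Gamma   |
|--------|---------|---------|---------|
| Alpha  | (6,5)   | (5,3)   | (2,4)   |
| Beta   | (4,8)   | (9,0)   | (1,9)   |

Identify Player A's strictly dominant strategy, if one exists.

No strictly dominant strategy

Check whether one of Player A's strategies beats all alternatives regardless of what the opponent does.
Alpha is not dominant: against Beta, Beta gives 9 > 5.
Beta is not dominant: against Alpha, Alpha gives 6 > 4.
No single strategy is best against every opponent action.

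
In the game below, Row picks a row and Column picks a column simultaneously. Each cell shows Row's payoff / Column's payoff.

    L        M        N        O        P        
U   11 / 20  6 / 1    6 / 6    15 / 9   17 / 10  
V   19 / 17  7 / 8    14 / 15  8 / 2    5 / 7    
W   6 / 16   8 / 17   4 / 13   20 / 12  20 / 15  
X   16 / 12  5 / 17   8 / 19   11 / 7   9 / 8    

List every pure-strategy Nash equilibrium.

Check mutual best responses: a cell is a NE iff neither player can gain by unilaterally deviating.
Row's best responses — vs L: V (payoff 19); vs M: W (payoff 8); vs N: V (payoff 14); vs O: W (payoff 20); vs P: W (payoff 20).
Column's best responses — vs U: L (payoff 20); vs V: L (payoff 17); vs W: M (payoff 17); vs X: N (payoff 19).
Mutual best responses occur at (V, L) and (W, M); at each, neither player gains by switching.

(V, L) and (W, M)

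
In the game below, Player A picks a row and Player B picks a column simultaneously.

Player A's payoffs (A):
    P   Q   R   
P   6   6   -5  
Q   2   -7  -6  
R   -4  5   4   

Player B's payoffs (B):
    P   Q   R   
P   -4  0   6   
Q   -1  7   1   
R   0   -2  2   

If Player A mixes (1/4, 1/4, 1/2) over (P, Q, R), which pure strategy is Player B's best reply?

R

Player B's best reply maximizes expected payoff against the mix.
P: (1/4)·(-4) + (1/4)·(-1) + (1/2)·0 = -5/4
Q: (1/4)·0 + (1/4)·7 + (1/2)·(-2) = 3/4
R: (1/4)·6 + (1/4)·1 + (1/2)·2 = 11/4
Highest expected payoff is 11/4, from R.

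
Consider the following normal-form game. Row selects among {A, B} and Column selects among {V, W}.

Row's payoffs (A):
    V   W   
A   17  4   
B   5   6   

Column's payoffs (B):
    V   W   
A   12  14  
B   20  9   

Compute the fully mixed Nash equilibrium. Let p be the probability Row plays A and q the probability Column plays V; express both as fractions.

p = 11/13, q = 1/7

Each player's mixing probability is pinned down by making the *other* player indifferent.
Column indifferent between V and W: p·12 + (1−p)·20 = p·14 + (1−p)·9 ⟹ 20 + (-8)p = 9 + 5p ⟹ p = 11/13.
Row indifferent between A and B: q·17 + (1−q)·4 = q·5 + (1−q)·6 ⟹ 4 + 13q = 6 + (-1)q ⟹ q = 1/7.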